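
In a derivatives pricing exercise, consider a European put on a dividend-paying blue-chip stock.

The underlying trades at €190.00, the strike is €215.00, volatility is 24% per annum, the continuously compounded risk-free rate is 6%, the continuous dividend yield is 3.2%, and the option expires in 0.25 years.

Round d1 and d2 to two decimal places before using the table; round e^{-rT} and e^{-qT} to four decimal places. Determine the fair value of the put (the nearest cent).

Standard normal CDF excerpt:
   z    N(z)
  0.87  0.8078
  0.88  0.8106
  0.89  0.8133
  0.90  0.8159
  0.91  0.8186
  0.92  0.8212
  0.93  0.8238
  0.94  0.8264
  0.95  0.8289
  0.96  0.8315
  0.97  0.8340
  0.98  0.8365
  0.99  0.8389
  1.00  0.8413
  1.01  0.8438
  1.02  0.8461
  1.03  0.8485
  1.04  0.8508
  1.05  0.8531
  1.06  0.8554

€25.42

σ√T = 0.24 × 0.5000 = 0.1200
ln(S/K) + (r − q + σ²/2)T = ln(190/215) + (0.06 − 0.032 + 0.24²/2)·0.25 = -0.1236 + 0.0142 = -0.1094
d₁ = -0.1094 / 0.1200 = -0.9118 ⇒ -0.91
d₂ = d₁ − σ√T = -0.9118 − 0.1200 = -1.0318 ⇒ -1.03
exp(−qT) = exp(−0.032·0.25) = 0.9920;  exp(−rT) = exp(−0.06·0.25) = 0.9851
N(−d₂) = N(1.03) = 0.8485;  N(−d₁) = N(0.91) = 0.8186
P = 215·0.9851·0.8485 − 190·0.9920·0.8186 = 179.7093 − 154.2897 = 25.4196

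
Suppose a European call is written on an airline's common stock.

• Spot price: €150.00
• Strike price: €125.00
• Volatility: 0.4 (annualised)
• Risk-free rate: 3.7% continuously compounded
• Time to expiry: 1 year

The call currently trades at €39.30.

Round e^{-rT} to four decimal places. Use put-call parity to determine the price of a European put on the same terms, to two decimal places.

€9.76

e^(−rT) = e^(−0.037·1) = 0.9637
Put-call parity: C − P = S − K·e^(−rT) = 150 − 125·0.9637 = 150 − 120.4625 = 29.5375
P = C − (C − P) = 39.30 − (29.5375) = 9.7625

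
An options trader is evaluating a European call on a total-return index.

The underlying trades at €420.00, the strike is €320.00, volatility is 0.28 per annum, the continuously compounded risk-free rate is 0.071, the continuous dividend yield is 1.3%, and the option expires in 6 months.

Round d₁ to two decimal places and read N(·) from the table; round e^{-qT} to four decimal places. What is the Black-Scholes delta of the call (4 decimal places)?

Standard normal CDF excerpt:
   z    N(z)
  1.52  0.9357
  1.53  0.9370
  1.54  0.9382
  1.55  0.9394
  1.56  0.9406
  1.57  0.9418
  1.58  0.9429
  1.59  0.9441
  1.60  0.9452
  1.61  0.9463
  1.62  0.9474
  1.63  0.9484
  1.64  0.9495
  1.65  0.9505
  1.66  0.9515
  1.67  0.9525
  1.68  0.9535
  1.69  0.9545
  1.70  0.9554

σ√T = 0.28 × 0.7071 = 0.1980
d₁ = [ln(420/320) + (0.071 − 0.013 + 0.28²/2)·0.5] / 0.1980 = [0.2719 + 0.0486] / 0.1980 = 1.6189 ⇒ 1.62
N(d₁) = N(1.62) = 0.9474
Δ_call = e^(−qT)·N(d₁) = 0.9935·0.9474 = 0.9412

0.9412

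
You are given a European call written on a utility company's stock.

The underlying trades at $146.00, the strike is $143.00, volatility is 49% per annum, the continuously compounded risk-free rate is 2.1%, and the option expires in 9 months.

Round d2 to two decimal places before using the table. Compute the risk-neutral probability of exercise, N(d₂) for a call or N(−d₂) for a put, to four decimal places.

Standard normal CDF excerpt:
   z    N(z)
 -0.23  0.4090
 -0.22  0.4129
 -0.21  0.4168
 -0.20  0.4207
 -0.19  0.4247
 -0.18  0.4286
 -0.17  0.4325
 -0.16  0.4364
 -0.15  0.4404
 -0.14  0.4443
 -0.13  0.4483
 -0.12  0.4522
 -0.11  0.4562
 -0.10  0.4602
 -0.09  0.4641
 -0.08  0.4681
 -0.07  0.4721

0.4483

T = 0.75;  σ√T = 0.4244
ln(S/K) + (r + σ²/2)T = ln(146/143) + (0.021 + 0.49²/2)·0.75 = 0.0208 + 0.1058 = 0.1265
d₁ = 0.1265 / 0.4244 = 0.2982 ≈ 0.30
d₂ = d₁ − σ√T = 0.2982 − 0.4244 = -0.1261 ≈ -0.13
Pr(exercise) under Q = N(d₂) = 0.4483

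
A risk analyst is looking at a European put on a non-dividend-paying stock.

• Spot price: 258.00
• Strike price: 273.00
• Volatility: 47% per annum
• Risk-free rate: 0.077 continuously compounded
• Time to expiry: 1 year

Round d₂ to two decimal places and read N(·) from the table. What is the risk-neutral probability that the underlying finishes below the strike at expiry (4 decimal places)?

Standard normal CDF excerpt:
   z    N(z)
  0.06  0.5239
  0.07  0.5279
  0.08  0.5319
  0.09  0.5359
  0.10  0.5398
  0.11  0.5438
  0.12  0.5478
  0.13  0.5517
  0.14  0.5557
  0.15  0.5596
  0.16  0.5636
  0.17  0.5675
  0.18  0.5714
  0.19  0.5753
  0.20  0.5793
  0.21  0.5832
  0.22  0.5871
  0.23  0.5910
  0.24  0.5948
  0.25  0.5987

0.5753

T = 1;  σ√T = 0.4700
d₁ = [ln(258/273) + (0.077 + ½·0.47²)·1] / (σ√T) = (-0.0565 + 0.1875) / 0.4700 = 0.2786 ⇒ 0.28
d₂ = 0.2786 − 0.4700 = -0.1914 ⇒ -0.19
Risk-neutral Pr[S_T < K] = N(−d₂) = N(0.19) = 0.5753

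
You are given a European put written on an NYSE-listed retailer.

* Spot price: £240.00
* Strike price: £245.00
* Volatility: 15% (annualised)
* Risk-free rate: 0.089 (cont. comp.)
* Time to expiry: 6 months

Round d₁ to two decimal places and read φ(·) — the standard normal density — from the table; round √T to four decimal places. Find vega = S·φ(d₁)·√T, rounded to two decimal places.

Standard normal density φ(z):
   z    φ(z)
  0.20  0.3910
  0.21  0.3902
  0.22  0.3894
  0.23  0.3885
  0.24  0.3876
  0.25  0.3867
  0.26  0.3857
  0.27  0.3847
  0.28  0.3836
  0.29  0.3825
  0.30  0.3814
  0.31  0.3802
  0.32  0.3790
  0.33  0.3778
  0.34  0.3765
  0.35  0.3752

T = 0.5;  σ√T = 0.1061
d₁ = [ln(240/245) + (0.089 + 0.15²/2)·0.5] / 0.1061 = [-0.0206 + 0.0501] / 0.1061 = 0.2782 ⇒ 0.28
√T = √0.5 = 0.7071
φ(d₁) = φ(0.28) = 0.3836
vega = S·φ(d₁)·√T = 240·0.3836·0.7071 = 65.0985

65.10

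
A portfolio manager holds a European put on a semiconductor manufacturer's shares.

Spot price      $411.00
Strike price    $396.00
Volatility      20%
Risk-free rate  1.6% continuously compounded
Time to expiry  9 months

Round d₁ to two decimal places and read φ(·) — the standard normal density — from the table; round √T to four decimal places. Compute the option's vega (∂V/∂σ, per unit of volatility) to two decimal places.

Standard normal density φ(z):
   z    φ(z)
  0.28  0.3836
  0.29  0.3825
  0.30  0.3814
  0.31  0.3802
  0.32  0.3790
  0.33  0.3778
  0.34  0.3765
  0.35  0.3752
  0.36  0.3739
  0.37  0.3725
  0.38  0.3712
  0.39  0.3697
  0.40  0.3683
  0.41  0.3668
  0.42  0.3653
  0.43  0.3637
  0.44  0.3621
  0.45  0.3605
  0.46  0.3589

132.58

σ√T = 0.2·√0.75 = 0.1732
d₁ = [ln(411/396) + (0.016 + ½·0.2²)·0.75] / (σ√T) = (0.0372 + 0.0270) / 0.1732 = 0.3705 → 0.37
√T = √0.75 = 0.8660
φ(d₁) = φ(0.37) = 0.3725
vega = S·φ(d₁)·√T = 411·0.3725·0.8660 = 132.5824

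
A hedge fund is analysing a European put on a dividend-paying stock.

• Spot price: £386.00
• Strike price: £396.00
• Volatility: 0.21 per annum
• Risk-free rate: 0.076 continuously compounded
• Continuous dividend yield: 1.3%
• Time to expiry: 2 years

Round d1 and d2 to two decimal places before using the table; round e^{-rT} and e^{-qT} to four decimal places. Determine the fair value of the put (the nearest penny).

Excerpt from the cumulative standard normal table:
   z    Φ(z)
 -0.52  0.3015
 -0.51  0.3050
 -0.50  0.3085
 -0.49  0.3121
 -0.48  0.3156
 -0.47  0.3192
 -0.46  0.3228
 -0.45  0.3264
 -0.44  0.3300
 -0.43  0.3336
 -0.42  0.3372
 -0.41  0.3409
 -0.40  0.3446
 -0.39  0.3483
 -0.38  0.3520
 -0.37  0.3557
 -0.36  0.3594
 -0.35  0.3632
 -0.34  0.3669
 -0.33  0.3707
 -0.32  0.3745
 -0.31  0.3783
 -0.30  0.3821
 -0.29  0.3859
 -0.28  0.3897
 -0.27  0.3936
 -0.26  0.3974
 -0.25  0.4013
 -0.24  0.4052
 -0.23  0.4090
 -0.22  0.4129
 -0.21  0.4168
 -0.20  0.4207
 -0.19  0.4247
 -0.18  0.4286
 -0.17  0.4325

T = 2;  σ√T = 0.2970
d₁ = [ln(386/396) + (0.076 − 0.013 + ½·0.21²)·2] / (σ√T) = (-0.0256 + 0.1701) / 0.2970 = 0.4866 ⇒ 0.49
d₂ = 0.4866 − 0.2970 = 0.1896 ⇒ 0.19
exp(−qT) = exp(−0.013·2) = 0.9743;  exp(−rT) = exp(−0.076·2) = 0.8590
N(−d₂) = N(-0.19) = 0.4247;  N(−d₁) = N(-0.49) = 0.3121
P = 396·0.8590·0.4247 − 386·0.9743·0.3121 = 144.4677 − 117.3745 = 27.0931

£27.09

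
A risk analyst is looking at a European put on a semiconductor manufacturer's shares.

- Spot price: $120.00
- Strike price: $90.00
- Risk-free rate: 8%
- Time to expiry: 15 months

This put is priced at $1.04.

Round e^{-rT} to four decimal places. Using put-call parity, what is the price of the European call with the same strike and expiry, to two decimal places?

$39.61

e^(−rT) = e^(−0.08·1.25) = 0.9048
Put-call parity: C − P = S − K·e^(−rT) = 120 − 90·0.9048 = 120 − 81.4320 = 38.5680
C = P + (C − P) = 1.04 + (38.5680) = 39.6080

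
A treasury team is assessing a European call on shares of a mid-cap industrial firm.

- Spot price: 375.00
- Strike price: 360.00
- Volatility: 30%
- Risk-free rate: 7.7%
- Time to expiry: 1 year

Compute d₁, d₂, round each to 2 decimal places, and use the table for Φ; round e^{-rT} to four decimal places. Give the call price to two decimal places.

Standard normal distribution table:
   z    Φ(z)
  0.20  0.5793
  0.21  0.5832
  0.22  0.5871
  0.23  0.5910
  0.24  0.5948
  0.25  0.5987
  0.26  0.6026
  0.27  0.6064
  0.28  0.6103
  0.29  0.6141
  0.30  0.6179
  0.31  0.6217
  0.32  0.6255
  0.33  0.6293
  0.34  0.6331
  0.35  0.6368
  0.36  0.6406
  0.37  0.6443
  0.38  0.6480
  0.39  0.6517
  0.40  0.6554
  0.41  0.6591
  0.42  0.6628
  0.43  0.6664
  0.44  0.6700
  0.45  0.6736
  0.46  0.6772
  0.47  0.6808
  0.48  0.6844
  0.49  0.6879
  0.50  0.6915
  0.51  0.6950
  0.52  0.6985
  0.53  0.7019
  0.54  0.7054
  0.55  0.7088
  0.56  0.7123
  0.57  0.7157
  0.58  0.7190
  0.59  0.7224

σ√T = 0.3 × 1.0000 = 0.3000
d₁ = [ln(375/360) + (0.077 + ½·0.3²)·1] / (σ√T) = (0.0408 + 0.1220) / 0.3000 = 0.5427 ⇒ 0.54
d₂ = 0.5427 − 0.3000 = 0.2427 ⇒ 0.24
e^(−rT) = e^(−0.077·1) = 0.9259
N(d₁) = N(0.54) = 0.7054;  N(d₂) = N(0.24) = 0.5948
C = 375·0.7054 − 360·0.9259·0.5948 = 264.5250 − 198.2611 = 66.2639

66.26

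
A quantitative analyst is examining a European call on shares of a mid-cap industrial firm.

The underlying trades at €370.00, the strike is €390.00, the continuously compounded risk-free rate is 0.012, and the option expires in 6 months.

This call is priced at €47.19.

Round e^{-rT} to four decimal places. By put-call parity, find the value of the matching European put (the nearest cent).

exp(−rT) = exp(−0.012·0.5) = 0.9940
Put-call parity: C − P = S − K·e^(−rT) = 370 − 390·0.9940 = 370 − 387.6600 = -17.6600
P = C − (C − P) = 47.19 − (-17.6600) = 64.8500

€64.85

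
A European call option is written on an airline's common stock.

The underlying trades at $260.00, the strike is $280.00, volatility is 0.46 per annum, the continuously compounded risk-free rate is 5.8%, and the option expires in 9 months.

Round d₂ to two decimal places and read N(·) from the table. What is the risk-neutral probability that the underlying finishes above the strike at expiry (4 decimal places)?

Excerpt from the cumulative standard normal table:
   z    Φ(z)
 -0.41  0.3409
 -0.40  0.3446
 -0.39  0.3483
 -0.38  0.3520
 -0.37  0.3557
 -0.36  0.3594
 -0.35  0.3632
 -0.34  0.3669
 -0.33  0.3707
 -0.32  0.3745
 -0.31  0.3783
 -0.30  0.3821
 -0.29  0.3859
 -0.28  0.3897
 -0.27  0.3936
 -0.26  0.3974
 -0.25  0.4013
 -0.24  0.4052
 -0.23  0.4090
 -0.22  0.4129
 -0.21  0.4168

σ√T = 0.46 × 0.8660 = 0.3984
d₁ = [ln(260/280) + (0.058 + ½·0.46²)·0.75] / (σ√T) = (-0.0741 + 0.1229) / 0.3984 = 0.1224 ≈ 0.12
d₂ = 0.1224 − 0.3984 = -0.2760 ≈ -0.28
Risk-neutral Pr[S_T > K] = N(d₂) = N(-0.28) = 0.3897

0.3897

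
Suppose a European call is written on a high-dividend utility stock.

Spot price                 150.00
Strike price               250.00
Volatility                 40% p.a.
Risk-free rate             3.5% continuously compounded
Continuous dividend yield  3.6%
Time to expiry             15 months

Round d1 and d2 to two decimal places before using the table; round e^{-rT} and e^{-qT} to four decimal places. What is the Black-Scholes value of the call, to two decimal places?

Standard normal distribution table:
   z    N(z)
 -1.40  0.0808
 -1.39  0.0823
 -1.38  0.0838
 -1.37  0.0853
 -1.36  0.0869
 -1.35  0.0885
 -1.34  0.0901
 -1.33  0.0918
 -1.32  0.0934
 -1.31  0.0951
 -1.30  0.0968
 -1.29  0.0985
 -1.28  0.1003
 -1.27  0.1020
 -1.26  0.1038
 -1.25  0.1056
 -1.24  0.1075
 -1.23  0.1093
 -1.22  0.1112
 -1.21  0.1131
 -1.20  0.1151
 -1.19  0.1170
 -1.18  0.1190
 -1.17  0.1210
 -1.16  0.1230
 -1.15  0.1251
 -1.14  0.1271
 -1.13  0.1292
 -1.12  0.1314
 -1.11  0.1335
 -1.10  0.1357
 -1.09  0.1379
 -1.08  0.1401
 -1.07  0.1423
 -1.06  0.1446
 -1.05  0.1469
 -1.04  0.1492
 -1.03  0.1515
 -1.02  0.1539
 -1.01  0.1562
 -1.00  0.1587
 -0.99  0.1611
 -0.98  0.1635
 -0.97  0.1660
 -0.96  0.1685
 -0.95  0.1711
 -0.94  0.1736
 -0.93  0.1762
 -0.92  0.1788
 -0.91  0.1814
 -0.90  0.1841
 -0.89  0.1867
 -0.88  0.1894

T = 1.25;  σ√T = 0.4472
d₁ = [ln(150/250) + (0.035 − 0.036 + 0.4²/2)·1.25] / 0.4472 = [-0.5108 + 0.0988] / 0.4472 = -0.9214 ≈ -0.92
d₂ = d₁ − σ√T = -0.9214 − 0.4472 = -1.3686 ≈ -1.37
exp(−qT) = exp(−0.036·1.25) = 0.9560;  exp(−rT) = exp(−0.035·1.25) = 0.9572
N(d₁) = N(-0.92) = 0.1788;  N(d₂) = N(-1.37) = 0.0853
C = 150·0.9560·0.1788 − 250·0.9572·0.0853 = 25.6399 − 20.4123 = 5.2276

5.23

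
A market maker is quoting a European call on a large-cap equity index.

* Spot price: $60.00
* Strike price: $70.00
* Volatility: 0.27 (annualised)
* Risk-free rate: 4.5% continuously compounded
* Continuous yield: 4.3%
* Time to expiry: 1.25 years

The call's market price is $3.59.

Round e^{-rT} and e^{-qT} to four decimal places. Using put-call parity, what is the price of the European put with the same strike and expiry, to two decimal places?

exp(−qT) = exp(−0.043·1.25) = 0.9477;  exp(−rT) = exp(−0.045·1.25) = 0.9453
Put-call parity: C − P = S·e^(−qT) − K·e^(−rT) = 60·0.9477 − 70·0.9453 = 56.8620 − 66.1710 = -9.3090
P = C − (C − P) = 3.59 − (-9.3090) = 12.8990

$12.90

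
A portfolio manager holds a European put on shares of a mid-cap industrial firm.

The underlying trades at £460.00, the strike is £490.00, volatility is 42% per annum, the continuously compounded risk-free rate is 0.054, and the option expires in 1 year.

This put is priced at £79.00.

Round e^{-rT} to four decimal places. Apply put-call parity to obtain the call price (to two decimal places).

exp(−rT) = exp(−0.054·1) = 0.9474
Put-call parity: C − P = S − K·e^(−rT) = 460 − 490·0.9474 = 460 − 464.2260 = -4.2260
C = P + (C − P) = 79.00 + (-4.2260) = 74.7740

£74.77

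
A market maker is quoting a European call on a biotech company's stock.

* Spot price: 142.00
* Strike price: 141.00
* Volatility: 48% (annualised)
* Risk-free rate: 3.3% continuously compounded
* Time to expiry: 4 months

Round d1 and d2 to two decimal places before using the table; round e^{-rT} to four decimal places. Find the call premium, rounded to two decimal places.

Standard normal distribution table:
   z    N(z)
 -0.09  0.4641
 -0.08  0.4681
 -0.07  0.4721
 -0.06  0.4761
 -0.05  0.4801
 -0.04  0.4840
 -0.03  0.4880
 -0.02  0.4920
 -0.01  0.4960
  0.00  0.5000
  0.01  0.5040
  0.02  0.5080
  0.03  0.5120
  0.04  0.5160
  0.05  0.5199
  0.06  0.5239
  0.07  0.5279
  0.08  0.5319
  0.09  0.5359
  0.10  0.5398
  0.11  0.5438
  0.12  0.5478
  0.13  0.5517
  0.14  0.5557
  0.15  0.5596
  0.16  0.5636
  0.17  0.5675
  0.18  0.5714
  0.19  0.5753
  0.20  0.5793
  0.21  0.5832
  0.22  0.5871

T = 0.3333;  σ√T = 0.2771
ln(S/K) + (r + σ²/2)T = ln(142/141) + (0.033 + 0.48²/2)·0.3333 = 0.0071 + 0.0494 = 0.0565
d₁ = 0.0565 / 0.2771 = 0.2038 → 0.20
d₂ = d₁ − σ√T = 0.2038 − 0.2771 = -0.0734 → -0.07
exp(−rT) = exp(−0.033·0.3333) = 0.9891
N(d₁) = N(0.20) = 0.5793;  N(d₂) = N(-0.07) = 0.4721
C = 142·0.5793 − 141·0.9891·0.4721 = 82.2606 − 65.8405 = 16.4201

16.42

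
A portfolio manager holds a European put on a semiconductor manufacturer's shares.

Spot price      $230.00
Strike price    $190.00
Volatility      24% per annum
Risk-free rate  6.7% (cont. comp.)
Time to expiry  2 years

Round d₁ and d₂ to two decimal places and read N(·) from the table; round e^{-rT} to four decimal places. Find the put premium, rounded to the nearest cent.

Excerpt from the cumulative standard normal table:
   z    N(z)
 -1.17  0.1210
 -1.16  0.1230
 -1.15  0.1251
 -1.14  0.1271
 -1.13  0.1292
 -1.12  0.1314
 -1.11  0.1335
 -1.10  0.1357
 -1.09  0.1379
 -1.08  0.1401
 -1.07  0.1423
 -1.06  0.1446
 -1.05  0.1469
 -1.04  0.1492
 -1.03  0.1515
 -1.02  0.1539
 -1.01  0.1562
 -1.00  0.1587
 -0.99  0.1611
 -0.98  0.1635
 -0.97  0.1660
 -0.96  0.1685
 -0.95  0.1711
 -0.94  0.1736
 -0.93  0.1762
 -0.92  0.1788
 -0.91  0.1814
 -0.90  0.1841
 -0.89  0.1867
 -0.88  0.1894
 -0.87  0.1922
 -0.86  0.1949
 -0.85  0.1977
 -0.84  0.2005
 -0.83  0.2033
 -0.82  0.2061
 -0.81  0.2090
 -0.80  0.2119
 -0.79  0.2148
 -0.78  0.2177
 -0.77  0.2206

$5.98

σ√T = 0.24·√2 = 0.3394
d₁ = [ln(230/190) + (0.067 + 0.24²/2)·2] / 0.3394 = [0.1911 + 0.1916] / 0.3394 = 1.1274 ≈ 1.13
d₂ = d₁ − σ√T = 1.1274 − 0.3394 = 0.7880 ≈ 0.79
e^(−rT) = e^(−0.067·2) = 0.8746
N(−d₂) = N(-0.79) = 0.2148;  N(−d₁) = N(-1.13) = 0.1292
P = 190·0.8746·0.2148 − 230·0.1292 = 35.6942 − 29.7160 = 5.9782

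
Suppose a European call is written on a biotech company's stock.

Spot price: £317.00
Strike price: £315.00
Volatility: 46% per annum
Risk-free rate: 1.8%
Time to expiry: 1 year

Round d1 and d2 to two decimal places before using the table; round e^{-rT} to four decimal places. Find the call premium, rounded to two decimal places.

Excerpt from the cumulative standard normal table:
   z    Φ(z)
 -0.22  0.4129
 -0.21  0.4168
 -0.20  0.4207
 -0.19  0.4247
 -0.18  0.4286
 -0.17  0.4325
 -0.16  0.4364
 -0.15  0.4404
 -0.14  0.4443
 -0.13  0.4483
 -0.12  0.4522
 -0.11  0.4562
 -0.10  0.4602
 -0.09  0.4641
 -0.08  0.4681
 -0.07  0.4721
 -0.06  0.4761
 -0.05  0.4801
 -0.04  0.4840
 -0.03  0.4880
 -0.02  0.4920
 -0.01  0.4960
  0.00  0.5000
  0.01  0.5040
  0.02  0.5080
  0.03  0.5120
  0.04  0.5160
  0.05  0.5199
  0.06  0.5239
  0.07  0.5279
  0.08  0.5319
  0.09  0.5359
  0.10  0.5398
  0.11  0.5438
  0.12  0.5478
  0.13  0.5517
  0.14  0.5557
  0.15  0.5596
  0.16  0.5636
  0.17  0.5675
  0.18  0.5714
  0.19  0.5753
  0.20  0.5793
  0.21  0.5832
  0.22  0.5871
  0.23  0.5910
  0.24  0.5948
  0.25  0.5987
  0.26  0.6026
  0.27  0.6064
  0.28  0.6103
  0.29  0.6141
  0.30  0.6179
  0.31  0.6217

σ√T = 0.46 × 1.0000 = 0.4600
ln(S/K) + (r + σ²/2)T = ln(317/315) + (0.018 + 0.46²/2)·1 = 0.0063 + 0.1238 = 0.1301
d₁ = 0.1301 / 0.4600 = 0.2829 ⇒ 0.28
d₂ = d₁ − σ√T = 0.2829 − 0.4600 = -0.1771 ⇒ -0.18
exp(−rT) = exp(−0.018·1) = 0.9822
N(d₁) = N(0.28) = 0.6103;  N(d₂) = N(-0.18) = 0.4286
C = 317·0.6103 − 315·0.9822·0.4286 = 193.4651 − 132.6058 = 60.8593

£60.86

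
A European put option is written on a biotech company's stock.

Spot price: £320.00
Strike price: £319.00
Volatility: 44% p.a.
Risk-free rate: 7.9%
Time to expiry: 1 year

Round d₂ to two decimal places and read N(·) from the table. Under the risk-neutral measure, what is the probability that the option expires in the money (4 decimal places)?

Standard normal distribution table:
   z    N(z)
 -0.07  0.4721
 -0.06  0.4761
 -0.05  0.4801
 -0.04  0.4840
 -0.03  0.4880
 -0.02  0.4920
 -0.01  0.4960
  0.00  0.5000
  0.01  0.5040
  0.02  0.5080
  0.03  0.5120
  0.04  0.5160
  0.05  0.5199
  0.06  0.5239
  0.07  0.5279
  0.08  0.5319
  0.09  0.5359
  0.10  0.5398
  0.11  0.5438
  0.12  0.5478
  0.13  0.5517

σ√T = 0.44 × 1.0000 = 0.4400
d₁ = [ln(320/319) + (0.079 + 0.44²/2)·1] / 0.4400 = [0.0031 + 0.1758] / 0.4400 = 0.4067 → 0.41
d₂ = d₁ − σ√T = 0.4067 − 0.4400 = -0.0333 → -0.03
Pr(exercise) under Q = N(−d₂) = N(0.03) = 0.5120

0.5120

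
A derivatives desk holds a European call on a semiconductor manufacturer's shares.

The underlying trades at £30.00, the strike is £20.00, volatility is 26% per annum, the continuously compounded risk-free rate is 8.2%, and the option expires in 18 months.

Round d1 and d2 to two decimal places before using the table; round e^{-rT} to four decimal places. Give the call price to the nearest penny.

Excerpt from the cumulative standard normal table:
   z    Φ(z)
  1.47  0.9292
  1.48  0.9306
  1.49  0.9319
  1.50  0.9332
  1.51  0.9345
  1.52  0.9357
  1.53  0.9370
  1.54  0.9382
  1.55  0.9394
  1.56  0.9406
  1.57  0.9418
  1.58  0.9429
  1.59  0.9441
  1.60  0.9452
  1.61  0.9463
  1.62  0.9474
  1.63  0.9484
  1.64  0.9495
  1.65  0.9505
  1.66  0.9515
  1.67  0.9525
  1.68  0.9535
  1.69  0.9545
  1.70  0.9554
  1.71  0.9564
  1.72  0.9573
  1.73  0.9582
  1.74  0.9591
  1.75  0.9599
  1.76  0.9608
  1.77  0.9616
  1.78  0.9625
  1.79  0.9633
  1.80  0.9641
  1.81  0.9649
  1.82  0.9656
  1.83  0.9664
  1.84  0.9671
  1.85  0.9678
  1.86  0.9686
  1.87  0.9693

σ√T = 0.26·√1.5 = 0.3184
d₁ = [ln(30/20) + (0.082 + ½·0.26²)·1.5] / (σ√T) = (0.4055 + 0.1737) / 0.3184 = 1.8188 ⇒ 1.82
d₂ = 1.8188 − 0.3184 = 1.5004 ⇒ 1.50
e^(−rT) = e^(−0.082·1.5) = 0.8843
C = 30·N(1.82) − 20·0.8843·N(1.50) = 30·0.9656 − 20·0.8843·0.9332 = 28.9680 − 16.5046 = 12.4634

£12.46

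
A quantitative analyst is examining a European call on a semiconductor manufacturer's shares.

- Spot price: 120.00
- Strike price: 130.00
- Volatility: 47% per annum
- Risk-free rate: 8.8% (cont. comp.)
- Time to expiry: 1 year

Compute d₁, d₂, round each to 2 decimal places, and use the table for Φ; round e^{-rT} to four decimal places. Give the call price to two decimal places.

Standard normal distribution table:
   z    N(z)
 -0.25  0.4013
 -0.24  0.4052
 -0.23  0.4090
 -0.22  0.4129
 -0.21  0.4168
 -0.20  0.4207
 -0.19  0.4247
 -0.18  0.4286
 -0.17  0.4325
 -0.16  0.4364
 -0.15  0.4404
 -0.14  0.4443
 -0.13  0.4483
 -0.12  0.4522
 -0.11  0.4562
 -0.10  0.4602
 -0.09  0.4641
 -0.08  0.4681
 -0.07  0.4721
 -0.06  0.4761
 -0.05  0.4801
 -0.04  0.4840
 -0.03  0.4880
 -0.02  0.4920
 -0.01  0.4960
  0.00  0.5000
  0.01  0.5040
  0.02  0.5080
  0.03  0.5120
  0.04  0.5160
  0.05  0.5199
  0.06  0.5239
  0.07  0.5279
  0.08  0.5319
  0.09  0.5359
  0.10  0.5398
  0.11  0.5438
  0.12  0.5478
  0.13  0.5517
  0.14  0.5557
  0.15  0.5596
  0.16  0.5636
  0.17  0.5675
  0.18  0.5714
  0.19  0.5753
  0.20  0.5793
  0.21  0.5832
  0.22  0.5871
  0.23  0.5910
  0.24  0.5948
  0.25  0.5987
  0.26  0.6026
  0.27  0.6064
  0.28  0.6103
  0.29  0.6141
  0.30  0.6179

σ√T = 0.47 × 1.0000 = 0.4700
d₁ = [ln(120/130) + (0.088 + ½·0.47²)·1] / (σ√T) = (-0.0800 + 0.1984) / 0.4700 = 0.2519 → 0.25
d₂ = 0.2519 − 0.4700 = -0.2181 → -0.22
exp(−rT) = exp(−0.088·1) = 0.9158
C = 120·N(0.25) − 130·0.9158·N(-0.22) = 120·0.5987 − 130·0.9158·0.4129 = 71.8440 − 49.1574 = 22.6866

22.69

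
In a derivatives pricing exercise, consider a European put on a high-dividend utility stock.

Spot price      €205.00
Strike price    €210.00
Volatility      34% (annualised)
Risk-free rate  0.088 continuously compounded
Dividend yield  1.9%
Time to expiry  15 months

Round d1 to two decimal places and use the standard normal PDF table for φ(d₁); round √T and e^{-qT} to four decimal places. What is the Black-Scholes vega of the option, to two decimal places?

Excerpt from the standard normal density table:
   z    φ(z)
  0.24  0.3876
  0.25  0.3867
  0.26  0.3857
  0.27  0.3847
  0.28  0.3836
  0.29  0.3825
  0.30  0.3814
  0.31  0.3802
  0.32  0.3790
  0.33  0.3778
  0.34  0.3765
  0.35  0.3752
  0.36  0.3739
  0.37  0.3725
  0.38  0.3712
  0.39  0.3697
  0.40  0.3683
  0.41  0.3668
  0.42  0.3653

σ√T = 0.34·√1.25 = 0.3801
d₁ = [ln(205/210) + (0.088 − 0.019 + 0.34²/2)·1.25] / 0.3801 = [-0.0241 + 0.1585] / 0.3801 = 0.3536 → 0.35
√T = √1.25 = 1.1180
φ(d₁) = φ(0.35) = 0.3752
e^(−qT) = e^(−0.019·1.25) = 0.9765
vega = S·e^(−qT)·φ(d₁)·√T = 205·0.9765·0.3752·1.1180 = 83.9713
(Call and put vega coincide under Black-Scholes.)

83.97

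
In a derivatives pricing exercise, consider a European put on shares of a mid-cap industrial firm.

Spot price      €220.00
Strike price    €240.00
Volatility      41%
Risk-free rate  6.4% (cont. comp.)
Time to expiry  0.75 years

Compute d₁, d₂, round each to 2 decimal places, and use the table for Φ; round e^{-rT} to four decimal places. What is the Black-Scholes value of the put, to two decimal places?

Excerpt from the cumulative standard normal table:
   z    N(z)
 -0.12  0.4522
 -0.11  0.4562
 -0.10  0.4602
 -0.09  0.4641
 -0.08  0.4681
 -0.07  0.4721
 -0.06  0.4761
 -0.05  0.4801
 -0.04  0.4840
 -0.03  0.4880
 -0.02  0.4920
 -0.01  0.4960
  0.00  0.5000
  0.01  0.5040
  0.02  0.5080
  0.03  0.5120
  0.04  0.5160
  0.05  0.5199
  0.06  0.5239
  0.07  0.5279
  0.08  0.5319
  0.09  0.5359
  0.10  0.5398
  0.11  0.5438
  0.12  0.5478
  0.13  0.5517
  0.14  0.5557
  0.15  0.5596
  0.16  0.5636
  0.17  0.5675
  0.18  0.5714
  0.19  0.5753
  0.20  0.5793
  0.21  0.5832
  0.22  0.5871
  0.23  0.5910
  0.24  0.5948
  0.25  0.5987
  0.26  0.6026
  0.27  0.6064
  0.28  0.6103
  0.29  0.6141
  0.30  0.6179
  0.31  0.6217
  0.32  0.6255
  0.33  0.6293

σ√T = 0.41·√0.75 = 0.3551
d₁ = [ln(220/240) + (0.064 + ½·0.41²)·0.75] / (σ√T) = (-0.0870 + 0.1110) / 0.3551 = 0.0677 ⇒ 0.07
d₂ = 0.0677 − 0.3551 = -0.2874 ⇒ -0.29
e^(−rT) = e^(−0.064·0.75) = 0.9531
N(−d₂) = N(0.29) = 0.6141;  N(−d₁) = N(-0.07) = 0.4721
P = 240·0.9531·0.6141 − 220·0.4721 = 140.4717 − 103.8620 = 36.6097

€36.61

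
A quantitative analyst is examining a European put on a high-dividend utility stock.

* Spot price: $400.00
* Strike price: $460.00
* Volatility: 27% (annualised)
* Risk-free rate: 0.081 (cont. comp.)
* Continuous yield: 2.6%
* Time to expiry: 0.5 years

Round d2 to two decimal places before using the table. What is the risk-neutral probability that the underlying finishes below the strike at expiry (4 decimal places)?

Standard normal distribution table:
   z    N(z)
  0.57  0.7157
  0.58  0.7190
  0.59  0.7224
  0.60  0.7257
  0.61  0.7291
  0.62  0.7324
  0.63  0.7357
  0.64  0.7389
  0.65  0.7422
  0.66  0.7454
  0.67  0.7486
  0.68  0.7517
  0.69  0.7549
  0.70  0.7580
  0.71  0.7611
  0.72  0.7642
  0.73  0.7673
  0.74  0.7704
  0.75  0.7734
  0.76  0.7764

0.7517

σ√T = 0.27 × 0.7071 = 0.1909
ln(S/K) + (r − q + σ²/2)T = ln(400/460) + (0.081 − 0.026 + 0.27²/2)·0.5 = -0.1398 + 0.0457 = -0.0940
d₁ = -0.0940 / 0.1909 = -0.4925 ⇒ -0.49
d₂ = d₁ − σ√T = -0.4925 − 0.1909 = -0.6835 ⇒ -0.68
Risk-neutral Pr[S_T < K] = N(−d₂) = N(0.68) = 0.7517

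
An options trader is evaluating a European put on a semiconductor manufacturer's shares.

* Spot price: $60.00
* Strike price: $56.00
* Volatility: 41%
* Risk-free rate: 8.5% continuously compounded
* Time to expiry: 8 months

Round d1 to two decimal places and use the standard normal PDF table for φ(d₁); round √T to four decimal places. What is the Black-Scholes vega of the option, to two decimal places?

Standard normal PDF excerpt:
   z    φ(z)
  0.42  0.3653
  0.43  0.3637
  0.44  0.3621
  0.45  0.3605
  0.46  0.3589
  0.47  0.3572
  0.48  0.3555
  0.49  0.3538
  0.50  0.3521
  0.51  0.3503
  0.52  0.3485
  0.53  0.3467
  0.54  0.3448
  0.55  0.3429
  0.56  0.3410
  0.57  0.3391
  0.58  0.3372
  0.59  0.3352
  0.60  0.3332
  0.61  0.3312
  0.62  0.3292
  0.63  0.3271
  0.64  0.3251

T = 0.6667;  σ√T = 0.3348
d₁ = [ln(60/56) + (0.085 + 0.41²/2)·0.6667] / 0.3348 = [0.0690 + 0.1127] / 0.3348 = 0.5427 which rounds to 0.54
√T = √0.6667 = 0.8165
φ(d₁) = φ(0.54) = 0.3448
vega = S·φ(d₁)·√T = 60·0.3448·0.8165 = 16.8918

16.89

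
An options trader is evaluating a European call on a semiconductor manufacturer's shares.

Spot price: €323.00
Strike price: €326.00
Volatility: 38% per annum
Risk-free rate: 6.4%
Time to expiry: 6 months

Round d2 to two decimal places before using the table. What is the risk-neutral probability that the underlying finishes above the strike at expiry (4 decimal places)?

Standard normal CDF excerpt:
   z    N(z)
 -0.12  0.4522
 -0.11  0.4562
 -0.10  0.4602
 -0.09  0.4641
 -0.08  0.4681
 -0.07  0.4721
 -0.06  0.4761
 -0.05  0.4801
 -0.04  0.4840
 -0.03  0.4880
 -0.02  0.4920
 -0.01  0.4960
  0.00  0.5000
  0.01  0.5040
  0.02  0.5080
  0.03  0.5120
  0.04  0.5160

T = 0.5;  σ√T = 0.2687
d₁ = [ln(323/326) + (0.064 + ½·0.38²)·0.5] / (σ√T) = (-0.0092 + 0.0681) / 0.2687 = 0.2190 ≈ 0.22
d₂ = 0.2190 − 0.2687 = -0.0497 ≈ -0.05
Pr(exercise) under Q = N(d₂) = 0.4801

0.4801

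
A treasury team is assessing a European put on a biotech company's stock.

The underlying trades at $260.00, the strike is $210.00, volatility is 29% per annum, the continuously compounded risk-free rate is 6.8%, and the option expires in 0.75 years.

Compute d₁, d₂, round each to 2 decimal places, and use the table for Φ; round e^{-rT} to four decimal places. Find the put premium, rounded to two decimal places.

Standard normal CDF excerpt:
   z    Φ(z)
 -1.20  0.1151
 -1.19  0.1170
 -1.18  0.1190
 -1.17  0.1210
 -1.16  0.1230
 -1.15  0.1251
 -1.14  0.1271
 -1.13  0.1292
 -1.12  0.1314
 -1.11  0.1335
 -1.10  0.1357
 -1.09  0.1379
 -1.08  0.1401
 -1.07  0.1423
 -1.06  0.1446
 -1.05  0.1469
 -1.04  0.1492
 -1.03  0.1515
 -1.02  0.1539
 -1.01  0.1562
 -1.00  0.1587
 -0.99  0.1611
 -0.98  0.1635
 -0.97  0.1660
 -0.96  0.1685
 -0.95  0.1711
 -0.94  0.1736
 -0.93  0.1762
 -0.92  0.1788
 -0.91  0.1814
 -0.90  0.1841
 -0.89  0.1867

σ√T = 0.29 × 0.8660 = 0.2511
d₁ = [ln(260/210) + (0.068 + 0.29²/2)·0.75] / 0.2511 = [0.2136 + 0.0825] / 0.2511 = 1.1790 which rounds to 1.18
d₂ = d₁ − σ√T = 1.1790 − 0.2511 = 0.9279 which rounds to 0.93
exp(−rT) = exp(−0.068·0.75) = 0.9503
N(−d₂) = N(-0.93) = 0.1762;  N(−d₁) = N(-1.18) = 0.1190
P = 210·0.9503·0.1762 − 260·0.1190 = 35.1630 − 30.9400 = 4.2230

$4.22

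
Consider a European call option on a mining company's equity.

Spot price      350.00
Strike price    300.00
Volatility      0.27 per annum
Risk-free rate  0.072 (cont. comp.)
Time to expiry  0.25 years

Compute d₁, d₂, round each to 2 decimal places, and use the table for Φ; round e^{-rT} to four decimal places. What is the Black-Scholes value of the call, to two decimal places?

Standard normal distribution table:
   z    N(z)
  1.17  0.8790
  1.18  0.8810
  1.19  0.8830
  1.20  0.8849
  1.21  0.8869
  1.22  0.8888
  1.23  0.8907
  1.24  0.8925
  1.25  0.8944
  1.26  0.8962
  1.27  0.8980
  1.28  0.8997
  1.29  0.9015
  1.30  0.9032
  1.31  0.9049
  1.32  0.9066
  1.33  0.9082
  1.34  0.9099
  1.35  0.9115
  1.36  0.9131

σ√T = 0.27 × 0.5000 = 0.1350
d₁ = [ln(350/300) + (0.072 + 0.27²/2)·0.25] / 0.1350 = [0.1542 + 0.0271] / 0.1350 = 1.3427 → 1.34
d₂ = d₁ − σ√T = 1.3427 − 0.1350 = 1.2077 → 1.21
e^(−rT) = e^(−0.072·0.25) = 0.9822
C = 350·N(1.34) − 300·0.9822·N(1.21) = 350·0.9099 − 300·0.9822·0.8869 = 318.4650 − 261.3340 = 57.1310

57.13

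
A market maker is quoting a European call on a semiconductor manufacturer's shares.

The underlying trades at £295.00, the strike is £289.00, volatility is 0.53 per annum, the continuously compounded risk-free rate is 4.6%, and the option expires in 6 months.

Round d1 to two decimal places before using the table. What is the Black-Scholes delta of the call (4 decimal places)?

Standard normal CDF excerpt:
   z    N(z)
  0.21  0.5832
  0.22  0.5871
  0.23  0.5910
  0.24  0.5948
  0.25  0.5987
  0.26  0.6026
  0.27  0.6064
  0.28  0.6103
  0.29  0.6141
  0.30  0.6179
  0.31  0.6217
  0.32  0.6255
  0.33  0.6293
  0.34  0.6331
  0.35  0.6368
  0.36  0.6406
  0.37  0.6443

σ√T = 0.53·√0.5 = 0.3748
ln(S/K) + (r + σ²/2)T = ln(295/289) + (0.046 + 0.53²/2)·0.5 = 0.0205 + 0.0932 = 0.1138
d₁ = 0.1138 / 0.3748 = 0.3036 which rounds to 0.30
N(d₁) = N(0.30) = 0.6179
Δ_call = N(d₁) = 0.6179

0.6179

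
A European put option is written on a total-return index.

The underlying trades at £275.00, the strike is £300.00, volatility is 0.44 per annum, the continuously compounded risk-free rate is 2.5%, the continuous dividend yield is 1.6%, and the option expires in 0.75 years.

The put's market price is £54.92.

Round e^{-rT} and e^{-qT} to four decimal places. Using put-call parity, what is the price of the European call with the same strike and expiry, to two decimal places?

£32.23

exp(−qT) = exp(−0.016·0.75) = 0.9881;  exp(−rT) = exp(−0.025·0.75) = 0.9814
Put-call parity: C − P = S·e^(−qT) − K·e^(−rT) = 275·0.9881 − 300·0.9814 = 271.7275 − 294.4200 = -22.6925
C = P + (C − P) = 54.92 + (-22.6925) = 32.2275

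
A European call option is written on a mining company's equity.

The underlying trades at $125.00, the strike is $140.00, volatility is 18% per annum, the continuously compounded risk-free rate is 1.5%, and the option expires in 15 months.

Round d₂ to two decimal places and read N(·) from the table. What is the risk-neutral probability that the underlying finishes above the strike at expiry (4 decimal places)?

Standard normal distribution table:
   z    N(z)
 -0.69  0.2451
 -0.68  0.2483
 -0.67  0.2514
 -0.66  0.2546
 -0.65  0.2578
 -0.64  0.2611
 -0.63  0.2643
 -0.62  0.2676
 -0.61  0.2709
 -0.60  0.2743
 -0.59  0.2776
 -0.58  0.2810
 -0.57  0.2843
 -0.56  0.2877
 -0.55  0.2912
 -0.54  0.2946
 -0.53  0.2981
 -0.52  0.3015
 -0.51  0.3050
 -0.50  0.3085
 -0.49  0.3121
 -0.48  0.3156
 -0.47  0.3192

T = 1.25;  σ√T = 0.2012
d₁ = [ln(125/140) + (0.015 + 0.18²/2)·1.25] / 0.2012 = [-0.1133 + 0.0390] / 0.2012 = -0.3693 which rounds to -0.37
d₂ = d₁ − σ√T = -0.3693 − 0.2012 = -0.5706 which rounds to -0.57
Risk-neutral Pr[S_T > K] = N(d₂) = N(-0.57) = 0.2843

0.2843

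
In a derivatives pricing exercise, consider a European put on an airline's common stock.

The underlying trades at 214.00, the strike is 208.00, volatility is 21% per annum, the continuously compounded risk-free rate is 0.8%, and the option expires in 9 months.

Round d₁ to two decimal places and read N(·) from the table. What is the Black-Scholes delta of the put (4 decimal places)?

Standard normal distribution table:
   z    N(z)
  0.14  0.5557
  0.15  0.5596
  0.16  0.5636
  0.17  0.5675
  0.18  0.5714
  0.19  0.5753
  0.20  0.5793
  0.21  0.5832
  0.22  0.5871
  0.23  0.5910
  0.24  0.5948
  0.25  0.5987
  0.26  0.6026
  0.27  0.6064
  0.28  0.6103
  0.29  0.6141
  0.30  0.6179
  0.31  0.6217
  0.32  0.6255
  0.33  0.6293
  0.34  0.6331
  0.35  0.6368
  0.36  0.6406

-0.3897

T = 0.75;  σ√T = 0.1819
d₁ = [ln(214/208) + (0.008 + 0.21²/2)·0.75] / 0.1819 = [0.0284 + 0.0225] / 0.1819 = 0.2803 which rounds to 0.28
N(d₁) = N(0.28) = 0.6103
Δ_put = N(d₁) − 1 = 0.6103 − 1 = -0.3897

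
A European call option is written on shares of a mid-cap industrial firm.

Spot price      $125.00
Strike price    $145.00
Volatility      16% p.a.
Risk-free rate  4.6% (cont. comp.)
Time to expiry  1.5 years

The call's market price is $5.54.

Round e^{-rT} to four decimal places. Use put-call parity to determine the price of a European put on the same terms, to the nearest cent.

exp(−rT) = exp(−0.046·1.5) = 0.9333
Put-call parity: C − P = S − K·e^(−rT) = 125 − 145·0.9333 = 125 − 135.3285 = -10.3285
P = C − (C − P) = 5.54 − (-10.3285) = 15.8685

$15.87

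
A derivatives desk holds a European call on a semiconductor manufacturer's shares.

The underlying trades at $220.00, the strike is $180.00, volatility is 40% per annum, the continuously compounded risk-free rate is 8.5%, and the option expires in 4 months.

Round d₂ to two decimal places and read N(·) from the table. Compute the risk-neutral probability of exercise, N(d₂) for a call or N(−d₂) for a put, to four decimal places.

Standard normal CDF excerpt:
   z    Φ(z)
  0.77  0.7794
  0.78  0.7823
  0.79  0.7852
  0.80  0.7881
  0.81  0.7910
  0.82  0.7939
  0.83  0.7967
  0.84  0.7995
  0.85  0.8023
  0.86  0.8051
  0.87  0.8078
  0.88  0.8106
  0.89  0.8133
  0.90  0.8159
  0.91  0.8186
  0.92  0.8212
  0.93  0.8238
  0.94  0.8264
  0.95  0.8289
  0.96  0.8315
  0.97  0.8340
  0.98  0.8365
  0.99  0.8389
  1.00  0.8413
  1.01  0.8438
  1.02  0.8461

σ√T = 0.4·√0.3333 = 0.2309
ln(S/K) + (r + σ²/2)T = ln(220/180) + (0.085 + 0.4²/2)·0.3333 = 0.2007 + 0.0550 = 0.2557
d₁ = 0.2557 / 0.2309 = 1.1071 ≈ 1.11
d₂ = d₁ − σ√T = 1.1071 − 0.2309 = 0.8761 ≈ 0.88
Pr(exercise) under Q = N(d₂) = 0.8106

0.8106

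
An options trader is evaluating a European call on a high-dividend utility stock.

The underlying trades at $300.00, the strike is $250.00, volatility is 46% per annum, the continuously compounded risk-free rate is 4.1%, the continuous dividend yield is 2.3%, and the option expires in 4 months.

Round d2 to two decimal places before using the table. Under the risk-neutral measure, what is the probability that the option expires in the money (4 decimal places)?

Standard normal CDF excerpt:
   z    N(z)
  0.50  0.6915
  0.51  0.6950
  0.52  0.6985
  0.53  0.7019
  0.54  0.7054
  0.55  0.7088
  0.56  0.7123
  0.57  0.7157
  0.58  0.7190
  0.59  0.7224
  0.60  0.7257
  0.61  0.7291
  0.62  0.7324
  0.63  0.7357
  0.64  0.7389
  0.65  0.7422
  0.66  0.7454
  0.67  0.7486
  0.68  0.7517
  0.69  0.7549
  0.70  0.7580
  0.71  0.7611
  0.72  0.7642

σ√T = 0.46·√0.3333 = 0.2656
d₁ = [ln(300/250) + (0.041 − 0.023 + 0.46²/2)·0.3333] / 0.2656 = [0.1823 + 0.0413] / 0.2656 = 0.8419 → 0.84
d₂ = d₁ − σ√T = 0.8419 − 0.2656 = 0.5763 → 0.58
Risk-neutral Pr[S_T > K] = N(d₂) = N(0.58) = 0.7190

0.7190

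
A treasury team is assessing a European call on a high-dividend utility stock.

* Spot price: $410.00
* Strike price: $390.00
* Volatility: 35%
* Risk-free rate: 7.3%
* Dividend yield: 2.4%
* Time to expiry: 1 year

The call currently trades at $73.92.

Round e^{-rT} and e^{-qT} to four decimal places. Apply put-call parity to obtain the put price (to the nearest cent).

$36.18

e^(−qT) = e^(−0.024·1) = 0.9763;  e^(−rT) = e^(−0.073·1) = 0.9296
Put-call parity: C − P = S·e^(−qT) − K·e^(−rT) = 410·0.9763 − 390·0.9296 = 400.2830 − 362.5440 = 37.7390
P = C − (C − P) = 73.92 − (37.7390) = 36.1810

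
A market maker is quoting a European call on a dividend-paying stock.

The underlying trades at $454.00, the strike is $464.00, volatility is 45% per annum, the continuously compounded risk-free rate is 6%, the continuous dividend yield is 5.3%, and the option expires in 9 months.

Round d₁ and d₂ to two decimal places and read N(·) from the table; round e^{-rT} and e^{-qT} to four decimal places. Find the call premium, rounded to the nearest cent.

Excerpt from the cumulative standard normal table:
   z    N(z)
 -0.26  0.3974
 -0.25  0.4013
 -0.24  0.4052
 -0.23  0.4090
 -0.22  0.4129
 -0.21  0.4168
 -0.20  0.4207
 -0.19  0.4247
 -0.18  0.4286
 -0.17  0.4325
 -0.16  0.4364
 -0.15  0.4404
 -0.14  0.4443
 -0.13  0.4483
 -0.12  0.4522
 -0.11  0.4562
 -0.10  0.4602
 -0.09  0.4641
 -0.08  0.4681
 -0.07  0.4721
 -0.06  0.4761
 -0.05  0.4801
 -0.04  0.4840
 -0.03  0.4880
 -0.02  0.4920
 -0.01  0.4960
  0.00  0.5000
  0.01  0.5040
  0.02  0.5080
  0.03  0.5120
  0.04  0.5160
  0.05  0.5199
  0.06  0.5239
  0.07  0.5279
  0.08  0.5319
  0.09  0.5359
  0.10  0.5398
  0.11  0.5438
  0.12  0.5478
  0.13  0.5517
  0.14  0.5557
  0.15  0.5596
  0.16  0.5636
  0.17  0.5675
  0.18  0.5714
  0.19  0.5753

T = 0.75;  σ√T = 0.3897
ln(S/K) + (r − q + σ²/2)T = ln(454/464) + (0.06 − 0.053 + 0.45²/2)·0.75 = -0.0218 + 0.0812 = 0.0594
d₁ = 0.0594 / 0.3897 = 0.1524 ≈ 0.15
d₂ = d₁ − σ√T = 0.1524 − 0.3897 = -0.2373 ≈ -0.24
e^(−qT) = e^(−0.053·0.75) = 0.9610;  e^(−rT) = e^(−0.06·0.75) = 0.9560
N(d₁) = N(0.15) = 0.5596;  N(d₂) = N(-0.24) = 0.4052
C = 454·0.9610·0.5596 − 464·0.9560·0.4052 = 244.1501 − 179.7402 = 64.4099

$64.41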